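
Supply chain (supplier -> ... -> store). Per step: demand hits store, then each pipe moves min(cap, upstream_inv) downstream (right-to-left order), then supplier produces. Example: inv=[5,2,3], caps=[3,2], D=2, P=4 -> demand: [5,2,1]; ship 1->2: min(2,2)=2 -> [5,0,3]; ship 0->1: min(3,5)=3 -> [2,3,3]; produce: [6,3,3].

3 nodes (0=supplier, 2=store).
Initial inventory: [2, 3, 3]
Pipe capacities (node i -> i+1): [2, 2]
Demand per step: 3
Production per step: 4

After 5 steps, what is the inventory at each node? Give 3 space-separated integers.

Step 1: demand=3,sold=3 ship[1->2]=2 ship[0->1]=2 prod=4 -> inv=[4 3 2]
Step 2: demand=3,sold=2 ship[1->2]=2 ship[0->1]=2 prod=4 -> inv=[6 3 2]
Step 3: demand=3,sold=2 ship[1->2]=2 ship[0->1]=2 prod=4 -> inv=[8 3 2]
Step 4: demand=3,sold=2 ship[1->2]=2 ship[0->1]=2 prod=4 -> inv=[10 3 2]
Step 5: demand=3,sold=2 ship[1->2]=2 ship[0->1]=2 prod=4 -> inv=[12 3 2]

12 3 2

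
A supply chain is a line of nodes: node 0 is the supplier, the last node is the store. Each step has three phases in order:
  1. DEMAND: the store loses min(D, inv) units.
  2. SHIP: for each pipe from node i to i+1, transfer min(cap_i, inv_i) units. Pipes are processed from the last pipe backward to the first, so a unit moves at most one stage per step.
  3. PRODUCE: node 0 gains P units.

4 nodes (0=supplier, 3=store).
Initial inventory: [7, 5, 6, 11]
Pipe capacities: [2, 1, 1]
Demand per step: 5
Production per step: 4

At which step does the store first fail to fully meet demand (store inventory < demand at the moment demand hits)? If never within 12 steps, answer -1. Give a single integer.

Step 1: demand=5,sold=5 ship[2->3]=1 ship[1->2]=1 ship[0->1]=2 prod=4 -> [9 6 6 7]
Step 2: demand=5,sold=5 ship[2->3]=1 ship[1->2]=1 ship[0->1]=2 prod=4 -> [11 7 6 3]
Step 3: demand=5,sold=3 ship[2->3]=1 ship[1->2]=1 ship[0->1]=2 prod=4 -> [13 8 6 1]
Step 4: demand=5,sold=1 ship[2->3]=1 ship[1->2]=1 ship[0->1]=2 prod=4 -> [15 9 6 1]
Step 5: demand=5,sold=1 ship[2->3]=1 ship[1->2]=1 ship[0->1]=2 prod=4 -> [17 10 6 1]
Step 6: demand=5,sold=1 ship[2->3]=1 ship[1->2]=1 ship[0->1]=2 prod=4 -> [19 11 6 1]
Step 7: demand=5,sold=1 ship[2->3]=1 ship[1->2]=1 ship[0->1]=2 prod=4 -> [21 12 6 1]
Step 8: demand=5,sold=1 ship[2->3]=1 ship[1->2]=1 ship[0->1]=2 prod=4 -> [23 13 6 1]
Step 9: demand=5,sold=1 ship[2->3]=1 ship[1->2]=1 ship[0->1]=2 prod=4 -> [25 14 6 1]
Step 10: demand=5,sold=1 ship[2->3]=1 ship[1->2]=1 ship[0->1]=2 prod=4 -> [27 15 6 1]
Step 11: demand=5,sold=1 ship[2->3]=1 ship[1->2]=1 ship[0->1]=2 prod=4 -> [29 16 6 1]
Step 12: demand=5,sold=1 ship[2->3]=1 ship[1->2]=1 ship[0->1]=2 prod=4 -> [31 17 6 1]
First stockout at step 3

3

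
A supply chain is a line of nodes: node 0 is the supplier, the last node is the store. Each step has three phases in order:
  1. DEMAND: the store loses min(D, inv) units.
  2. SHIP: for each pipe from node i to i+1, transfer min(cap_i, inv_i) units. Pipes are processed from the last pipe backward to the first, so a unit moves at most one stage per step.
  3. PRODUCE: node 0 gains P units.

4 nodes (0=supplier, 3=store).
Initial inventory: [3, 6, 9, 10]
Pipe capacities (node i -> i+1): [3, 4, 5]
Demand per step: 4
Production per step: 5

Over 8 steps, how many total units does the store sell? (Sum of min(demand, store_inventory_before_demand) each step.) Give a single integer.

Answer: 32

Derivation:
Step 1: sold=4 (running total=4) -> [5 5 8 11]
Step 2: sold=4 (running total=8) -> [7 4 7 12]
Step 3: sold=4 (running total=12) -> [9 3 6 13]
Step 4: sold=4 (running total=16) -> [11 3 4 14]
Step 5: sold=4 (running total=20) -> [13 3 3 14]
Step 6: sold=4 (running total=24) -> [15 3 3 13]
Step 7: sold=4 (running total=28) -> [17 3 3 12]
Step 8: sold=4 (running total=32) -> [19 3 3 11]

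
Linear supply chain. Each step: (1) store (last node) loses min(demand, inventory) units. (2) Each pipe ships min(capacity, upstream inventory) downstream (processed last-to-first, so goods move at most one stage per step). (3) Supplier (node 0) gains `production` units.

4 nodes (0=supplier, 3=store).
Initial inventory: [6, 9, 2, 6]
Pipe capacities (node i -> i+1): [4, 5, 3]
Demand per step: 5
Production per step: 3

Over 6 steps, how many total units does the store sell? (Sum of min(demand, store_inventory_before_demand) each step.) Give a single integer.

Answer: 20

Derivation:
Step 1: sold=5 (running total=5) -> [5 8 5 3]
Step 2: sold=3 (running total=8) -> [4 7 7 3]
Step 3: sold=3 (running total=11) -> [3 6 9 3]
Step 4: sold=3 (running total=14) -> [3 4 11 3]
Step 5: sold=3 (running total=17) -> [3 3 12 3]
Step 6: sold=3 (running total=20) -> [3 3 12 3]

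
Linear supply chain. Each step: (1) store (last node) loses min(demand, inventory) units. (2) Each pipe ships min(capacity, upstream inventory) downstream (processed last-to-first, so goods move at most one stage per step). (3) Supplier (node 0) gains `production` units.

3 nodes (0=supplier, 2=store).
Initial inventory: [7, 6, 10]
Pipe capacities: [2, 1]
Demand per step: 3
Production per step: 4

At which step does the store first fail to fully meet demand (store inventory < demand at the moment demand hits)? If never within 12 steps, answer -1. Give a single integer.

Step 1: demand=3,sold=3 ship[1->2]=1 ship[0->1]=2 prod=4 -> [9 7 8]
Step 2: demand=3,sold=3 ship[1->2]=1 ship[0->1]=2 prod=4 -> [11 8 6]
Step 3: demand=3,sold=3 ship[1->2]=1 ship[0->1]=2 prod=4 -> [13 9 4]
Step 4: demand=3,sold=3 ship[1->2]=1 ship[0->1]=2 prod=4 -> [15 10 2]
Step 5: demand=3,sold=2 ship[1->2]=1 ship[0->1]=2 prod=4 -> [17 11 1]
Step 6: demand=3,sold=1 ship[1->2]=1 ship[0->1]=2 prod=4 -> [19 12 1]
Step 7: demand=3,sold=1 ship[1->2]=1 ship[0->1]=2 prod=4 -> [21 13 1]
Step 8: demand=3,sold=1 ship[1->2]=1 ship[0->1]=2 prod=4 -> [23 14 1]
Step 9: demand=3,sold=1 ship[1->2]=1 ship[0->1]=2 prod=4 -> [25 15 1]
Step 10: demand=3,sold=1 ship[1->2]=1 ship[0->1]=2 prod=4 -> [27 16 1]
Step 11: demand=3,sold=1 ship[1->2]=1 ship[0->1]=2 prod=4 -> [29 17 1]
Step 12: demand=3,sold=1 ship[1->2]=1 ship[0->1]=2 prod=4 -> [31 18 1]
First stockout at step 5

5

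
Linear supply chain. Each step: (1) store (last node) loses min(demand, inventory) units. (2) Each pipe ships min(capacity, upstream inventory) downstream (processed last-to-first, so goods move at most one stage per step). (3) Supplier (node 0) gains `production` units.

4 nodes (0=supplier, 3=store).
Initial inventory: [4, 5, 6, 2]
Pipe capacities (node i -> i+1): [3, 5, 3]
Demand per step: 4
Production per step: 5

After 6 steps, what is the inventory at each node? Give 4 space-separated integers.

Step 1: demand=4,sold=2 ship[2->3]=3 ship[1->2]=5 ship[0->1]=3 prod=5 -> inv=[6 3 8 3]
Step 2: demand=4,sold=3 ship[2->3]=3 ship[1->2]=3 ship[0->1]=3 prod=5 -> inv=[8 3 8 3]
Step 3: demand=4,sold=3 ship[2->3]=3 ship[1->2]=3 ship[0->1]=3 prod=5 -> inv=[10 3 8 3]
Step 4: demand=4,sold=3 ship[2->3]=3 ship[1->2]=3 ship[0->1]=3 prod=5 -> inv=[12 3 8 3]
Step 5: demand=4,sold=3 ship[2->3]=3 ship[1->2]=3 ship[0->1]=3 prod=5 -> inv=[14 3 8 3]
Step 6: demand=4,sold=3 ship[2->3]=3 ship[1->2]=3 ship[0->1]=3 prod=5 -> inv=[16 3 8 3]

16 3 8 3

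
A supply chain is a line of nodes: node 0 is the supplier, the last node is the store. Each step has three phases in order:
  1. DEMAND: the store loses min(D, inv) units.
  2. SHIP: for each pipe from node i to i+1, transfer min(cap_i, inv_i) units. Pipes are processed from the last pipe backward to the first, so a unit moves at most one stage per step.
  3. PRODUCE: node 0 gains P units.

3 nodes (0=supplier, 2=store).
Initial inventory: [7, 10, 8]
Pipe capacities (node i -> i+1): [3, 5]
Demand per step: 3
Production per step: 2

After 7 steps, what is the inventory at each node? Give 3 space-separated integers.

Step 1: demand=3,sold=3 ship[1->2]=5 ship[0->1]=3 prod=2 -> inv=[6 8 10]
Step 2: demand=3,sold=3 ship[1->2]=5 ship[0->1]=3 prod=2 -> inv=[5 6 12]
Step 3: demand=3,sold=3 ship[1->2]=5 ship[0->1]=3 prod=2 -> inv=[4 4 14]
Step 4: demand=3,sold=3 ship[1->2]=4 ship[0->1]=3 prod=2 -> inv=[3 3 15]
Step 5: demand=3,sold=3 ship[1->2]=3 ship[0->1]=3 prod=2 -> inv=[2 3 15]
Step 6: demand=3,sold=3 ship[1->2]=3 ship[0->1]=2 prod=2 -> inv=[2 2 15]
Step 7: demand=3,sold=3 ship[1->2]=2 ship[0->1]=2 prod=2 -> inv=[2 2 14]

2 2 14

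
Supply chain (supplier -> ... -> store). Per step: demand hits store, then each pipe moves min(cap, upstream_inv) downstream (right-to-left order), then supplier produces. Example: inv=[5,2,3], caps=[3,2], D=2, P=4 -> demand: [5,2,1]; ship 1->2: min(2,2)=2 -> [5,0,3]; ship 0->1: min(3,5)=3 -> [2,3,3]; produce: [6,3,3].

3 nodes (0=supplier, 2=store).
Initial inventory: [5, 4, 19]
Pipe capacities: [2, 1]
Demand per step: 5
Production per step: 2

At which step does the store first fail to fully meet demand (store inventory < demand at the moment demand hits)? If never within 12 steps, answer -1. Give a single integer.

Step 1: demand=5,sold=5 ship[1->2]=1 ship[0->1]=2 prod=2 -> [5 5 15]
Step 2: demand=5,sold=5 ship[1->2]=1 ship[0->1]=2 prod=2 -> [5 6 11]
Step 3: demand=5,sold=5 ship[1->2]=1 ship[0->1]=2 prod=2 -> [5 7 7]
Step 4: demand=5,sold=5 ship[1->2]=1 ship[0->1]=2 prod=2 -> [5 8 3]
Step 5: demand=5,sold=3 ship[1->2]=1 ship[0->1]=2 prod=2 -> [5 9 1]
Step 6: demand=5,sold=1 ship[1->2]=1 ship[0->1]=2 prod=2 -> [5 10 1]
Step 7: demand=5,sold=1 ship[1->2]=1 ship[0->1]=2 prod=2 -> [5 11 1]
Step 8: demand=5,sold=1 ship[1->2]=1 ship[0->1]=2 prod=2 -> [5 12 1]
Step 9: demand=5,sold=1 ship[1->2]=1 ship[0->1]=2 prod=2 -> [5 13 1]
Step 10: demand=5,sold=1 ship[1->2]=1 ship[0->1]=2 prod=2 -> [5 14 1]
Step 11: demand=5,sold=1 ship[1->2]=1 ship[0->1]=2 prod=2 -> [5 15 1]
Step 12: demand=5,sold=1 ship[1->2]=1 ship[0->1]=2 prod=2 -> [5 16 1]
First stockout at step 5

5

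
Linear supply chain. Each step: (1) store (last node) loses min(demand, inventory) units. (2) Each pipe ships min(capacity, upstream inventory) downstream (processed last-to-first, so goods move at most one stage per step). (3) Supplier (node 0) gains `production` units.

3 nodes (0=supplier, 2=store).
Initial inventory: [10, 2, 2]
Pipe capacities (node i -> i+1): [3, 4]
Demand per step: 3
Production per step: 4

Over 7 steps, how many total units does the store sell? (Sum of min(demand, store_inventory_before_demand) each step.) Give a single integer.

Step 1: sold=2 (running total=2) -> [11 3 2]
Step 2: sold=2 (running total=4) -> [12 3 3]
Step 3: sold=3 (running total=7) -> [13 3 3]
Step 4: sold=3 (running total=10) -> [14 3 3]
Step 5: sold=3 (running total=13) -> [15 3 3]
Step 6: sold=3 (running total=16) -> [16 3 3]
Step 7: sold=3 (running total=19) -> [17 3 3]

Answer: 19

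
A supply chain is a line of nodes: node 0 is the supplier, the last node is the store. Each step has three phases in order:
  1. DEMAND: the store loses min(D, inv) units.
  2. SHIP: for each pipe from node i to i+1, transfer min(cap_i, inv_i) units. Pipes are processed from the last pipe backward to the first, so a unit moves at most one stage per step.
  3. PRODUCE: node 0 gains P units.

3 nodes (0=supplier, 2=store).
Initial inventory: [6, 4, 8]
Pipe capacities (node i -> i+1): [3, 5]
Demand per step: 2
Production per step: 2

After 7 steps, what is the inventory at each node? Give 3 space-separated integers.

Step 1: demand=2,sold=2 ship[1->2]=4 ship[0->1]=3 prod=2 -> inv=[5 3 10]
Step 2: demand=2,sold=2 ship[1->2]=3 ship[0->1]=3 prod=2 -> inv=[4 3 11]
Step 3: demand=2,sold=2 ship[1->2]=3 ship[0->1]=3 prod=2 -> inv=[3 3 12]
Step 4: demand=2,sold=2 ship[1->2]=3 ship[0->1]=3 prod=2 -> inv=[2 3 13]
Step 5: demand=2,sold=2 ship[1->2]=3 ship[0->1]=2 prod=2 -> inv=[2 2 14]
Step 6: demand=2,sold=2 ship[1->2]=2 ship[0->1]=2 prod=2 -> inv=[2 2 14]
Step 7: demand=2,sold=2 ship[1->2]=2 ship[0->1]=2 prod=2 -> inv=[2 2 14]

2 2 14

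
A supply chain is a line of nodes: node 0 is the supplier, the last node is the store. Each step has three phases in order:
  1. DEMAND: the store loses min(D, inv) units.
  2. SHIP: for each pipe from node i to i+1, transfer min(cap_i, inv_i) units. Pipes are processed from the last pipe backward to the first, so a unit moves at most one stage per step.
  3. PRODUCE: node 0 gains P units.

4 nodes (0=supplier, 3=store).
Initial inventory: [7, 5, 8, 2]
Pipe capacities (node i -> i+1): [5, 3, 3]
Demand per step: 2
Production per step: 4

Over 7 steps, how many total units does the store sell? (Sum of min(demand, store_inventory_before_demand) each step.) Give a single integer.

Answer: 14

Derivation:
Step 1: sold=2 (running total=2) -> [6 7 8 3]
Step 2: sold=2 (running total=4) -> [5 9 8 4]
Step 3: sold=2 (running total=6) -> [4 11 8 5]
Step 4: sold=2 (running total=8) -> [4 12 8 6]
Step 5: sold=2 (running total=10) -> [4 13 8 7]
Step 6: sold=2 (running total=12) -> [4 14 8 8]
Step 7: sold=2 (running total=14) -> [4 15 8 9]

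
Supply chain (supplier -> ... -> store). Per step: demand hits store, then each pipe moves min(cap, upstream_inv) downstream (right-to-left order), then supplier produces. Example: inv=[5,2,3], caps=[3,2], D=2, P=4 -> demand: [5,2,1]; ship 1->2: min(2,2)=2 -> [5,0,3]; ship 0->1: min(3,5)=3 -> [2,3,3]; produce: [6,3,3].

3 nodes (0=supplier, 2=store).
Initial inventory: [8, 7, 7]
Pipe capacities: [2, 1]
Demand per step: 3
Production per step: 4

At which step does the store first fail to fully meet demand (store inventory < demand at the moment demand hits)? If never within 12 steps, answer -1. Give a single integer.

Step 1: demand=3,sold=3 ship[1->2]=1 ship[0->1]=2 prod=4 -> [10 8 5]
Step 2: demand=3,sold=3 ship[1->2]=1 ship[0->1]=2 prod=4 -> [12 9 3]
Step 3: demand=3,sold=3 ship[1->2]=1 ship[0->1]=2 prod=4 -> [14 10 1]
Step 4: demand=3,sold=1 ship[1->2]=1 ship[0->1]=2 prod=4 -> [16 11 1]
Step 5: demand=3,sold=1 ship[1->2]=1 ship[0->1]=2 prod=4 -> [18 12 1]
Step 6: demand=3,sold=1 ship[1->2]=1 ship[0->1]=2 prod=4 -> [20 13 1]
Step 7: demand=3,sold=1 ship[1->2]=1 ship[0->1]=2 prod=4 -> [22 14 1]
Step 8: demand=3,sold=1 ship[1->2]=1 ship[0->1]=2 prod=4 -> [24 15 1]
Step 9: demand=3,sold=1 ship[1->2]=1 ship[0->1]=2 prod=4 -> [26 16 1]
Step 10: demand=3,sold=1 ship[1->2]=1 ship[0->1]=2 prod=4 -> [28 17 1]
Step 11: demand=3,sold=1 ship[1->2]=1 ship[0->1]=2 prod=4 -> [30 18 1]
Step 12: demand=3,sold=1 ship[1->2]=1 ship[0->1]=2 prod=4 -> [32 19 1]
First stockout at step 4

4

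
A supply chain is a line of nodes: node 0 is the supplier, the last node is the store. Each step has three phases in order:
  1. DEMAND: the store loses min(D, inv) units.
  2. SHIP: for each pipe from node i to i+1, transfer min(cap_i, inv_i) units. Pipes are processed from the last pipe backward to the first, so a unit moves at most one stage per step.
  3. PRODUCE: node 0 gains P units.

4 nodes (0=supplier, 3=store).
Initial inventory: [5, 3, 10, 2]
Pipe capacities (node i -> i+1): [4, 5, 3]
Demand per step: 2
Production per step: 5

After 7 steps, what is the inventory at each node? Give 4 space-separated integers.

Step 1: demand=2,sold=2 ship[2->3]=3 ship[1->2]=3 ship[0->1]=4 prod=5 -> inv=[6 4 10 3]
Step 2: demand=2,sold=2 ship[2->3]=3 ship[1->2]=4 ship[0->1]=4 prod=5 -> inv=[7 4 11 4]
Step 3: demand=2,sold=2 ship[2->3]=3 ship[1->2]=4 ship[0->1]=4 prod=5 -> inv=[8 4 12 5]
Step 4: demand=2,sold=2 ship[2->3]=3 ship[1->2]=4 ship[0->1]=4 prod=5 -> inv=[9 4 13 6]
Step 5: demand=2,sold=2 ship[2->3]=3 ship[1->2]=4 ship[0->1]=4 prod=5 -> inv=[10 4 14 7]
Step 6: demand=2,sold=2 ship[2->3]=3 ship[1->2]=4 ship[0->1]=4 prod=5 -> inv=[11 4 15 8]
Step 7: demand=2,sold=2 ship[2->3]=3 ship[1->2]=4 ship[0->1]=4 prod=5 -> inv=[12 4 16 9]

12 4 16 9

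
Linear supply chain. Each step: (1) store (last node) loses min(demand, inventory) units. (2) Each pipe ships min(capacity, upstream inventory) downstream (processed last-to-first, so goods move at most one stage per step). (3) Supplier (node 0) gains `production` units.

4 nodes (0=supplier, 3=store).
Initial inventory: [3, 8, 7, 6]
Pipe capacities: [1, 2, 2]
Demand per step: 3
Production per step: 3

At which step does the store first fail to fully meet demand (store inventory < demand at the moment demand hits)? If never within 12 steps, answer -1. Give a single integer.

Step 1: demand=3,sold=3 ship[2->3]=2 ship[1->2]=2 ship[0->1]=1 prod=3 -> [5 7 7 5]
Step 2: demand=3,sold=3 ship[2->3]=2 ship[1->2]=2 ship[0->1]=1 prod=3 -> [7 6 7 4]
Step 3: demand=3,sold=3 ship[2->3]=2 ship[1->2]=2 ship[0->1]=1 prod=3 -> [9 5 7 3]
Step 4: demand=3,sold=3 ship[2->3]=2 ship[1->2]=2 ship[0->1]=1 prod=3 -> [11 4 7 2]
Step 5: demand=3,sold=2 ship[2->3]=2 ship[1->2]=2 ship[0->1]=1 prod=3 -> [13 3 7 2]
Step 6: demand=3,sold=2 ship[2->3]=2 ship[1->2]=2 ship[0->1]=1 prod=3 -> [15 2 7 2]
Step 7: demand=3,sold=2 ship[2->3]=2 ship[1->2]=2 ship[0->1]=1 prod=3 -> [17 1 7 2]
Step 8: demand=3,sold=2 ship[2->3]=2 ship[1->2]=1 ship[0->1]=1 prod=3 -> [19 1 6 2]
Step 9: demand=3,sold=2 ship[2->3]=2 ship[1->2]=1 ship[0->1]=1 prod=3 -> [21 1 5 2]
Step 10: demand=3,sold=2 ship[2->3]=2 ship[1->2]=1 ship[0->1]=1 prod=3 -> [23 1 4 2]
Step 11: demand=3,sold=2 ship[2->3]=2 ship[1->2]=1 ship[0->1]=1 prod=3 -> [25 1 3 2]
Step 12: demand=3,sold=2 ship[2->3]=2 ship[1->2]=1 ship[0->1]=1 prod=3 -> [27 1 2 2]
First stockout at step 5

5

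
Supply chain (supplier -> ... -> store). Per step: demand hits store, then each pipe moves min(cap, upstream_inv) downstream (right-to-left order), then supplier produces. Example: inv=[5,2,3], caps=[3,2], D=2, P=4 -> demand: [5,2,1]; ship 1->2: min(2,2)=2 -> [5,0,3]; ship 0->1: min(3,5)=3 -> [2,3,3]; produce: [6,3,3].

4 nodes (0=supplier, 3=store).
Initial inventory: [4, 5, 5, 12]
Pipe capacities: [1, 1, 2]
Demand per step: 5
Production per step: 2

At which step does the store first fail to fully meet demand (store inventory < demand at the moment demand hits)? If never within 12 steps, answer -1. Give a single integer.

Step 1: demand=5,sold=5 ship[2->3]=2 ship[1->2]=1 ship[0->1]=1 prod=2 -> [5 5 4 9]
Step 2: demand=5,sold=5 ship[2->3]=2 ship[1->2]=1 ship[0->1]=1 prod=2 -> [6 5 3 6]
Step 3: demand=5,sold=5 ship[2->3]=2 ship[1->2]=1 ship[0->1]=1 prod=2 -> [7 5 2 3]
Step 4: demand=5,sold=3 ship[2->3]=2 ship[1->2]=1 ship[0->1]=1 prod=2 -> [8 5 1 2]
Step 5: demand=5,sold=2 ship[2->3]=1 ship[1->2]=1 ship[0->1]=1 prod=2 -> [9 5 1 1]
Step 6: demand=5,sold=1 ship[2->3]=1 ship[1->2]=1 ship[0->1]=1 prod=2 -> [10 5 1 1]
Step 7: demand=5,sold=1 ship[2->3]=1 ship[1->2]=1 ship[0->1]=1 prod=2 -> [11 5 1 1]
Step 8: demand=5,sold=1 ship[2->3]=1 ship[1->2]=1 ship[0->1]=1 prod=2 -> [12 5 1 1]
Step 9: demand=5,sold=1 ship[2->3]=1 ship[1->2]=1 ship[0->1]=1 prod=2 -> [13 5 1 1]
Step 10: demand=5,sold=1 ship[2->3]=1 ship[1->2]=1 ship[0->1]=1 prod=2 -> [14 5 1 1]
Step 11: demand=5,sold=1 ship[2->3]=1 ship[1->2]=1 ship[0->1]=1 prod=2 -> [15 5 1 1]
Step 12: demand=5,sold=1 ship[2->3]=1 ship[1->2]=1 ship[0->1]=1 prod=2 -> [16 5 1 1]
First stockout at step 4

4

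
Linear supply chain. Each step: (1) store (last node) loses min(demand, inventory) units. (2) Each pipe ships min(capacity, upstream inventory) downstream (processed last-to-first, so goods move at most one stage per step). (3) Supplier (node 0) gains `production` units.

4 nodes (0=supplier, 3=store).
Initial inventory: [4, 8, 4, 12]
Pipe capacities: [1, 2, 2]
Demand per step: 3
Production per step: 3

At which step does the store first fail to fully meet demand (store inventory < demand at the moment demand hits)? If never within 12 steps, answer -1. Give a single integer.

Step 1: demand=3,sold=3 ship[2->3]=2 ship[1->2]=2 ship[0->1]=1 prod=3 -> [6 7 4 11]
Step 2: demand=3,sold=3 ship[2->3]=2 ship[1->2]=2 ship[0->1]=1 prod=3 -> [8 6 4 10]
Step 3: demand=3,sold=3 ship[2->3]=2 ship[1->2]=2 ship[0->1]=1 prod=3 -> [10 5 4 9]
Step 4: demand=3,sold=3 ship[2->3]=2 ship[1->2]=2 ship[0->1]=1 prod=3 -> [12 4 4 8]
Step 5: demand=3,sold=3 ship[2->3]=2 ship[1->2]=2 ship[0->1]=1 prod=3 -> [14 3 4 7]
Step 6: demand=3,sold=3 ship[2->3]=2 ship[1->2]=2 ship[0->1]=1 prod=3 -> [16 2 4 6]
Step 7: demand=3,sold=3 ship[2->3]=2 ship[1->2]=2 ship[0->1]=1 prod=3 -> [18 1 4 5]
Step 8: demand=3,sold=3 ship[2->3]=2 ship[1->2]=1 ship[0->1]=1 prod=3 -> [20 1 3 4]
Step 9: demand=3,sold=3 ship[2->3]=2 ship[1->2]=1 ship[0->1]=1 prod=3 -> [22 1 2 3]
Step 10: demand=3,sold=3 ship[2->3]=2 ship[1->2]=1 ship[0->1]=1 prod=3 -> [24 1 1 2]
Step 11: demand=3,sold=2 ship[2->3]=1 ship[1->2]=1 ship[0->1]=1 prod=3 -> [26 1 1 1]
Step 12: demand=3,sold=1 ship[2->3]=1 ship[1->2]=1 ship[0->1]=1 prod=3 -> [28 1 1 1]
First stockout at step 11

11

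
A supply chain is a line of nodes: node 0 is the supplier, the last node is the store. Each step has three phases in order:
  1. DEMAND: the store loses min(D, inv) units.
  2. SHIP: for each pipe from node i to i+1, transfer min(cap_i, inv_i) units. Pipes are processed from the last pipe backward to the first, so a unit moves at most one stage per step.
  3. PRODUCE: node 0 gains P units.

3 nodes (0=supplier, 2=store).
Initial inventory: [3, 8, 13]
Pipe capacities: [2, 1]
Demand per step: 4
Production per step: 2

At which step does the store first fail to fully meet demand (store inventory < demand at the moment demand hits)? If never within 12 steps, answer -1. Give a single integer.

Step 1: demand=4,sold=4 ship[1->2]=1 ship[0->1]=2 prod=2 -> [3 9 10]
Step 2: demand=4,sold=4 ship[1->2]=1 ship[0->1]=2 prod=2 -> [3 10 7]
Step 3: demand=4,sold=4 ship[1->2]=1 ship[0->1]=2 prod=2 -> [3 11 4]
Step 4: demand=4,sold=4 ship[1->2]=1 ship[0->1]=2 prod=2 -> [3 12 1]
Step 5: demand=4,sold=1 ship[1->2]=1 ship[0->1]=2 prod=2 -> [3 13 1]
Step 6: demand=4,sold=1 ship[1->2]=1 ship[0->1]=2 prod=2 -> [3 14 1]
Step 7: demand=4,sold=1 ship[1->2]=1 ship[0->1]=2 prod=2 -> [3 15 1]
Step 8: demand=4,sold=1 ship[1->2]=1 ship[0->1]=2 prod=2 -> [3 16 1]
Step 9: demand=4,sold=1 ship[1->2]=1 ship[0->1]=2 prod=2 -> [3 17 1]
Step 10: demand=4,sold=1 ship[1->2]=1 ship[0->1]=2 prod=2 -> [3 18 1]
Step 11: demand=4,sold=1 ship[1->2]=1 ship[0->1]=2 prod=2 -> [3 19 1]
Step 12: demand=4,sold=1 ship[1->2]=1 ship[0->1]=2 prod=2 -> [3 20 1]
First stockout at step 5

5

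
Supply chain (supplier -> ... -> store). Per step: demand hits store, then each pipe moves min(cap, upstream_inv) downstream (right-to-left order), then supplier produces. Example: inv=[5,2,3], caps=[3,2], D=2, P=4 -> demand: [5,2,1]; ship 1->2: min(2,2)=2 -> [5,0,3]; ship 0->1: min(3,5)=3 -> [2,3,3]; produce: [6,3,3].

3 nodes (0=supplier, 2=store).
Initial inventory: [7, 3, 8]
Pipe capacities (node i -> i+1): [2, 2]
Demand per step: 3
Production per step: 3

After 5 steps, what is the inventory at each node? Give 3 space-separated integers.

Step 1: demand=3,sold=3 ship[1->2]=2 ship[0->1]=2 prod=3 -> inv=[8 3 7]
Step 2: demand=3,sold=3 ship[1->2]=2 ship[0->1]=2 prod=3 -> inv=[9 3 6]
Step 3: demand=3,sold=3 ship[1->2]=2 ship[0->1]=2 prod=3 -> inv=[10 3 5]
Step 4: demand=3,sold=3 ship[1->2]=2 ship[0->1]=2 prod=3 -> inv=[11 3 4]
Step 5: demand=3,sold=3 ship[1->2]=2 ship[0->1]=2 prod=3 -> inv=[12 3 3]

12 3 3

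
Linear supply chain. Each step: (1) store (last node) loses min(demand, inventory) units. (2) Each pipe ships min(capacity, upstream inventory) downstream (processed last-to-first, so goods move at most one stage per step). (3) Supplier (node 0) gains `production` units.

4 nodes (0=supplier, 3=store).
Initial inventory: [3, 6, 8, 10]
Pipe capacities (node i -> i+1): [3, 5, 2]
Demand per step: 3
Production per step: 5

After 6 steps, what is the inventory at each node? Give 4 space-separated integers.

Step 1: demand=3,sold=3 ship[2->3]=2 ship[1->2]=5 ship[0->1]=3 prod=5 -> inv=[5 4 11 9]
Step 2: demand=3,sold=3 ship[2->3]=2 ship[1->2]=4 ship[0->1]=3 prod=5 -> inv=[7 3 13 8]
Step 3: demand=3,sold=3 ship[2->3]=2 ship[1->2]=3 ship[0->1]=3 prod=5 -> inv=[9 3 14 7]
Step 4: demand=3,sold=3 ship[2->3]=2 ship[1->2]=3 ship[0->1]=3 prod=5 -> inv=[11 3 15 6]
Step 5: demand=3,sold=3 ship[2->3]=2 ship[1->2]=3 ship[0->1]=3 prod=5 -> inv=[13 3 16 5]
Step 6: demand=3,sold=3 ship[2->3]=2 ship[1->2]=3 ship[0->1]=3 prod=5 -> inv=[15 3 17 4]

15 3 17 4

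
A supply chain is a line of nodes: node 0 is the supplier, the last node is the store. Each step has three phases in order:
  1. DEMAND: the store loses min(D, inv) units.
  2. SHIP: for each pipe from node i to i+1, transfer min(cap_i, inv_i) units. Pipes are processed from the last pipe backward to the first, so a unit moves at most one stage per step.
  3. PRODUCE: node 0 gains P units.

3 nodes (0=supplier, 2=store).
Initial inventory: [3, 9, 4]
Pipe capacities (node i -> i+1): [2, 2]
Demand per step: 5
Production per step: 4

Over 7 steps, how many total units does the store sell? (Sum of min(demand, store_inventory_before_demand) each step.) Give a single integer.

Answer: 16

Derivation:
Step 1: sold=4 (running total=4) -> [5 9 2]
Step 2: sold=2 (running total=6) -> [7 9 2]
Step 3: sold=2 (running total=8) -> [9 9 2]
Step 4: sold=2 (running total=10) -> [11 9 2]
Step 5: sold=2 (running total=12) -> [13 9 2]
Step 6: sold=2 (running total=14) -> [15 9 2]
Step 7: sold=2 (running total=16) -> [17 9 2]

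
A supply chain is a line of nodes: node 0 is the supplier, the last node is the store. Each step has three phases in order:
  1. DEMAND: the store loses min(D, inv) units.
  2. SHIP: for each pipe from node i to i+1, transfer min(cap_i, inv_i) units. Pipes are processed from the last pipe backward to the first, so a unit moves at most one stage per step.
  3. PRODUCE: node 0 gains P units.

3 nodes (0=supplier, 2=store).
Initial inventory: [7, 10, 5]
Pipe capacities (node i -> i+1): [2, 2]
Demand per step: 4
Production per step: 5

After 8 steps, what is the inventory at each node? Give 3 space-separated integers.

Step 1: demand=4,sold=4 ship[1->2]=2 ship[0->1]=2 prod=5 -> inv=[10 10 3]
Step 2: demand=4,sold=3 ship[1->2]=2 ship[0->1]=2 prod=5 -> inv=[13 10 2]
Step 3: demand=4,sold=2 ship[1->2]=2 ship[0->1]=2 prod=5 -> inv=[16 10 2]
Step 4: demand=4,sold=2 ship[1->2]=2 ship[0->1]=2 prod=5 -> inv=[19 10 2]
Step 5: demand=4,sold=2 ship[1->2]=2 ship[0->1]=2 prod=5 -> inv=[22 10 2]
Step 6: demand=4,sold=2 ship[1->2]=2 ship[0->1]=2 prod=5 -> inv=[25 10 2]
Step 7: demand=4,sold=2 ship[1->2]=2 ship[0->1]=2 prod=5 -> inv=[28 10 2]
Step 8: demand=4,sold=2 ship[1->2]=2 ship[0->1]=2 prod=5 -> inv=[31 10 2]

31 10 2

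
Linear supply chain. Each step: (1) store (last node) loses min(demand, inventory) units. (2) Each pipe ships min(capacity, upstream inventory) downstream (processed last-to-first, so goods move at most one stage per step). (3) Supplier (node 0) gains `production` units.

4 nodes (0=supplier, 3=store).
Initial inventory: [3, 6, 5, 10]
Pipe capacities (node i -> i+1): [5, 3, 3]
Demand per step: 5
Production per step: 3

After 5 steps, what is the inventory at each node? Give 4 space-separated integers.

Step 1: demand=5,sold=5 ship[2->3]=3 ship[1->2]=3 ship[0->1]=3 prod=3 -> inv=[3 6 5 8]
Step 2: demand=5,sold=5 ship[2->3]=3 ship[1->2]=3 ship[0->1]=3 prod=3 -> inv=[3 6 5 6]
Step 3: demand=5,sold=5 ship[2->3]=3 ship[1->2]=3 ship[0->1]=3 prod=3 -> inv=[3 6 5 4]
Step 4: demand=5,sold=4 ship[2->3]=3 ship[1->2]=3 ship[0->1]=3 prod=3 -> inv=[3 6 5 3]
Step 5: demand=5,sold=3 ship[2->3]=3 ship[1->2]=3 ship[0->1]=3 prod=3 -> inv=[3 6 5 3]

3 6 5 3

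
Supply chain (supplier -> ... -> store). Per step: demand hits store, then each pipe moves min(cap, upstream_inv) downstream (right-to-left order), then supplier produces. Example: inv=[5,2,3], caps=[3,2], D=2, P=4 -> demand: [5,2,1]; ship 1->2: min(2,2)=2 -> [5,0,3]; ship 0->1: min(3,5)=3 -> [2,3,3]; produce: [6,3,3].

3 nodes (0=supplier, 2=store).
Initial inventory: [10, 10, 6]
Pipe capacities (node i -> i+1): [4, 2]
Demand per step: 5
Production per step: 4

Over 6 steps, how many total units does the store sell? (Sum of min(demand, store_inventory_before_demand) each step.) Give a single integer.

Answer: 16

Derivation:
Step 1: sold=5 (running total=5) -> [10 12 3]
Step 2: sold=3 (running total=8) -> [10 14 2]
Step 3: sold=2 (running total=10) -> [10 16 2]
Step 4: sold=2 (running total=12) -> [10 18 2]
Step 5: sold=2 (running total=14) -> [10 20 2]
Step 6: sold=2 (running total=16) -> [10 22 2]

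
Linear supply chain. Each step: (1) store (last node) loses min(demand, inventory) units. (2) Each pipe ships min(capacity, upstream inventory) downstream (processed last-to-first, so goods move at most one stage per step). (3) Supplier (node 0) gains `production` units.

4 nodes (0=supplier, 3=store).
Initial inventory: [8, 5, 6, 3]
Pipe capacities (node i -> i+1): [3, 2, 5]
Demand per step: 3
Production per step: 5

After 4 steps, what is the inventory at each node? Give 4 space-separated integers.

Step 1: demand=3,sold=3 ship[2->3]=5 ship[1->2]=2 ship[0->1]=3 prod=5 -> inv=[10 6 3 5]
Step 2: demand=3,sold=3 ship[2->3]=3 ship[1->2]=2 ship[0->1]=3 prod=5 -> inv=[12 7 2 5]
Step 3: demand=3,sold=3 ship[2->3]=2 ship[1->2]=2 ship[0->1]=3 prod=5 -> inv=[14 8 2 4]
Step 4: demand=3,sold=3 ship[2->3]=2 ship[1->2]=2 ship[0->1]=3 prod=5 -> inv=[16 9 2 3]

16 9 2 3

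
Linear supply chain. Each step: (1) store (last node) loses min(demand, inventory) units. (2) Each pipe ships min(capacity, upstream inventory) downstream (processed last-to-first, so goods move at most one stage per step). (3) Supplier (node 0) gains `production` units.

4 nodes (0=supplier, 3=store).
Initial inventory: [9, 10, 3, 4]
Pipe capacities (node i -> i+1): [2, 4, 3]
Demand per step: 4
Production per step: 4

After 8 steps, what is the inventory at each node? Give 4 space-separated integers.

Step 1: demand=4,sold=4 ship[2->3]=3 ship[1->2]=4 ship[0->1]=2 prod=4 -> inv=[11 8 4 3]
Step 2: demand=4,sold=3 ship[2->3]=3 ship[1->2]=4 ship[0->1]=2 prod=4 -> inv=[13 6 5 3]
Step 3: demand=4,sold=3 ship[2->3]=3 ship[1->2]=4 ship[0->1]=2 prod=4 -> inv=[15 4 6 3]
Step 4: demand=4,sold=3 ship[2->3]=3 ship[1->2]=4 ship[0->1]=2 prod=4 -> inv=[17 2 7 3]
Step 5: demand=4,sold=3 ship[2->3]=3 ship[1->2]=2 ship[0->1]=2 prod=4 -> inv=[19 2 6 3]
Step 6: demand=4,sold=3 ship[2->3]=3 ship[1->2]=2 ship[0->1]=2 prod=4 -> inv=[21 2 5 3]
Step 7: demand=4,sold=3 ship[2->3]=3 ship[1->2]=2 ship[0->1]=2 prod=4 -> inv=[23 2 4 3]
Step 8: demand=4,sold=3 ship[2->3]=3 ship[1->2]=2 ship[0->1]=2 prod=4 -> inv=[25 2 3 3]

25 2 3 3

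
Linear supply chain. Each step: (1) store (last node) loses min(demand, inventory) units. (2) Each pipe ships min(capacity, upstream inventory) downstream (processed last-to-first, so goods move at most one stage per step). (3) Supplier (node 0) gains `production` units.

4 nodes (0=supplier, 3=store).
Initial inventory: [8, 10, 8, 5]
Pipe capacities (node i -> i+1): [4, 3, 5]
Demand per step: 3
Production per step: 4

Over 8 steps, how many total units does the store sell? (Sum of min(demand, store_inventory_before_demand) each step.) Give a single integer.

Step 1: sold=3 (running total=3) -> [8 11 6 7]
Step 2: sold=3 (running total=6) -> [8 12 4 9]
Step 3: sold=3 (running total=9) -> [8 13 3 10]
Step 4: sold=3 (running total=12) -> [8 14 3 10]
Step 5: sold=3 (running total=15) -> [8 15 3 10]
Step 6: sold=3 (running total=18) -> [8 16 3 10]
Step 7: sold=3 (running total=21) -> [8 17 3 10]
Step 8: sold=3 (running total=24) -> [8 18 3 10]

Answer: 24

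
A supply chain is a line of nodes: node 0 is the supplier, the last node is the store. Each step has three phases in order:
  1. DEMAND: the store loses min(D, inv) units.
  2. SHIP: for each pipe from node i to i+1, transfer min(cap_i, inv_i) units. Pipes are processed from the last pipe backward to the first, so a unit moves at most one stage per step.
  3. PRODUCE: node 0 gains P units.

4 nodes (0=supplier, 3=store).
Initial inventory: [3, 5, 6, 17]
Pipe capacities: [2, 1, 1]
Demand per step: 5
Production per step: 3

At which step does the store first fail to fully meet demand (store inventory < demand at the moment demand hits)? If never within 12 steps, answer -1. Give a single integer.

Step 1: demand=5,sold=5 ship[2->3]=1 ship[1->2]=1 ship[0->1]=2 prod=3 -> [4 6 6 13]
Step 2: demand=5,sold=5 ship[2->3]=1 ship[1->2]=1 ship[0->1]=2 prod=3 -> [5 7 6 9]
Step 3: demand=5,sold=5 ship[2->3]=1 ship[1->2]=1 ship[0->1]=2 prod=3 -> [6 8 6 5]
Step 4: demand=5,sold=5 ship[2->3]=1 ship[1->2]=1 ship[0->1]=2 prod=3 -> [7 9 6 1]
Step 5: demand=5,sold=1 ship[2->3]=1 ship[1->2]=1 ship[0->1]=2 prod=3 -> [8 10 6 1]
Step 6: demand=5,sold=1 ship[2->3]=1 ship[1->2]=1 ship[0->1]=2 prod=3 -> [9 11 6 1]
Step 7: demand=5,sold=1 ship[2->3]=1 ship[1->2]=1 ship[0->1]=2 prod=3 -> [10 12 6 1]
Step 8: demand=5,sold=1 ship[2->3]=1 ship[1->2]=1 ship[0->1]=2 prod=3 -> [11 13 6 1]
Step 9: demand=5,sold=1 ship[2->3]=1 ship[1->2]=1 ship[0->1]=2 prod=3 -> [12 14 6 1]
Step 10: demand=5,sold=1 ship[2->3]=1 ship[1->2]=1 ship[0->1]=2 prod=3 -> [13 15 6 1]
Step 11: demand=5,sold=1 ship[2->3]=1 ship[1->2]=1 ship[0->1]=2 prod=3 -> [14 16 6 1]
Step 12: demand=5,sold=1 ship[2->3]=1 ship[1->2]=1 ship[0->1]=2 prod=3 -> [15 17 6 1]
First stockout at step 5

5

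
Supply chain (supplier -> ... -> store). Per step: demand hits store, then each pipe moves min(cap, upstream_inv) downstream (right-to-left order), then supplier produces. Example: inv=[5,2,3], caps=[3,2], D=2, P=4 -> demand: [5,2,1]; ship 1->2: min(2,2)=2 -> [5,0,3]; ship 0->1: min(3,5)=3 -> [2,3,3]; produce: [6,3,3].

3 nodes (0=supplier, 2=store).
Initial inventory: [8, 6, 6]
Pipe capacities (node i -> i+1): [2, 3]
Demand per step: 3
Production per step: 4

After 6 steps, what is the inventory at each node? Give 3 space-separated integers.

Step 1: demand=3,sold=3 ship[1->2]=3 ship[0->1]=2 prod=4 -> inv=[10 5 6]
Step 2: demand=3,sold=3 ship[1->2]=3 ship[0->1]=2 prod=4 -> inv=[12 4 6]
Step 3: demand=3,sold=3 ship[1->2]=3 ship[0->1]=2 prod=4 -> inv=[14 3 6]
Step 4: demand=3,sold=3 ship[1->2]=3 ship[0->1]=2 prod=4 -> inv=[16 2 6]
Step 5: demand=3,sold=3 ship[1->2]=2 ship[0->1]=2 prod=4 -> inv=[18 2 5]
Step 6: demand=3,sold=3 ship[1->2]=2 ship[0->1]=2 prod=4 -> inv=[20 2 4]

20 2 4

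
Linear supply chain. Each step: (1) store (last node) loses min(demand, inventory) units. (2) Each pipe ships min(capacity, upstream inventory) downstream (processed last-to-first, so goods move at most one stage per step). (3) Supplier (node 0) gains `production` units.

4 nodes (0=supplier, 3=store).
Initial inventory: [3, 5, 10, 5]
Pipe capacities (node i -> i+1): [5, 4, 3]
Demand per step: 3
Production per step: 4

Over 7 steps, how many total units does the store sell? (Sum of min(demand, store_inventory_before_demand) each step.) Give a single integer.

Step 1: sold=3 (running total=3) -> [4 4 11 5]
Step 2: sold=3 (running total=6) -> [4 4 12 5]
Step 3: sold=3 (running total=9) -> [4 4 13 5]
Step 4: sold=3 (running total=12) -> [4 4 14 5]
Step 5: sold=3 (running total=15) -> [4 4 15 5]
Step 6: sold=3 (running total=18) -> [4 4 16 5]
Step 7: sold=3 (running total=21) -> [4 4 17 5]

Answer: 21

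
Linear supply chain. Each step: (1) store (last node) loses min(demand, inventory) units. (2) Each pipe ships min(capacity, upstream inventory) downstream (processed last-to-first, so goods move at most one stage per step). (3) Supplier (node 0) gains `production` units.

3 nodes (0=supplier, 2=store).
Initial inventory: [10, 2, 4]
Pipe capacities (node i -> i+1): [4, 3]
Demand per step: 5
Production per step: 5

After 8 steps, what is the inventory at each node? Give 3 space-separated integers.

Step 1: demand=5,sold=4 ship[1->2]=2 ship[0->1]=4 prod=5 -> inv=[11 4 2]
Step 2: demand=5,sold=2 ship[1->2]=3 ship[0->1]=4 prod=5 -> inv=[12 5 3]
Step 3: demand=5,sold=3 ship[1->2]=3 ship[0->1]=4 prod=5 -> inv=[13 6 3]
Step 4: demand=5,sold=3 ship[1->2]=3 ship[0->1]=4 prod=5 -> inv=[14 7 3]
Step 5: demand=5,sold=3 ship[1->2]=3 ship[0->1]=4 prod=5 -> inv=[15 8 3]
Step 6: demand=5,sold=3 ship[1->2]=3 ship[0->1]=4 prod=5 -> inv=[16 9 3]
Step 7: demand=5,sold=3 ship[1->2]=3 ship[0->1]=4 prod=5 -> inv=[17 10 3]
Step 8: demand=5,sold=3 ship[1->2]=3 ship[0->1]=4 prod=5 -> inv=[18 11 3]

18 11 3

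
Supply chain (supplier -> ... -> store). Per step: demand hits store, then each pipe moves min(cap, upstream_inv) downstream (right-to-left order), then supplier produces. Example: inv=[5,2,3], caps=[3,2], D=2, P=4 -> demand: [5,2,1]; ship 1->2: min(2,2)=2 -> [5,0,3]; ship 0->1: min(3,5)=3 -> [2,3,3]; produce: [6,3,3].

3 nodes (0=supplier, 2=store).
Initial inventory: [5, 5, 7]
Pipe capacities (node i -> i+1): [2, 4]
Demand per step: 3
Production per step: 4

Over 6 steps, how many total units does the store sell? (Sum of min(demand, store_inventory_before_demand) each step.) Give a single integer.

Answer: 18

Derivation:
Step 1: sold=3 (running total=3) -> [7 3 8]
Step 2: sold=3 (running total=6) -> [9 2 8]
Step 3: sold=3 (running total=9) -> [11 2 7]
Step 4: sold=3 (running total=12) -> [13 2 6]
Step 5: sold=3 (running total=15) -> [15 2 5]
Step 6: sold=3 (running total=18) -> [17 2 4]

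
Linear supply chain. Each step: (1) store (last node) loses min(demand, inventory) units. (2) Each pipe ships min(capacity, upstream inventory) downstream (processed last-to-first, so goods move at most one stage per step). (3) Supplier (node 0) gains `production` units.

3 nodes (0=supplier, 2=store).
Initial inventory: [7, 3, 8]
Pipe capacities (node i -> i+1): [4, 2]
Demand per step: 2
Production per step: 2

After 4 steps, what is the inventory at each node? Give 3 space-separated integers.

Step 1: demand=2,sold=2 ship[1->2]=2 ship[0->1]=4 prod=2 -> inv=[5 5 8]
Step 2: demand=2,sold=2 ship[1->2]=2 ship[0->1]=4 prod=2 -> inv=[3 7 8]
Step 3: demand=2,sold=2 ship[1->2]=2 ship[0->1]=3 prod=2 -> inv=[2 8 8]
Step 4: demand=2,sold=2 ship[1->2]=2 ship[0->1]=2 prod=2 -> inv=[2 8 8]

2 8 8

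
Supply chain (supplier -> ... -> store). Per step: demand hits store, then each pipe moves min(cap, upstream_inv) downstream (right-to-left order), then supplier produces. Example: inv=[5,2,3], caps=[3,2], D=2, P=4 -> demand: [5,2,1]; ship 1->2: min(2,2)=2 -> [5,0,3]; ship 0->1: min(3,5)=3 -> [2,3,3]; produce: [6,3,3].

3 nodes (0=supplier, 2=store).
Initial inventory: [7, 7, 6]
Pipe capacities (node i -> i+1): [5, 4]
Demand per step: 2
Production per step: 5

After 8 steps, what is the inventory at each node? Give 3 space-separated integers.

Step 1: demand=2,sold=2 ship[1->2]=4 ship[0->1]=5 prod=5 -> inv=[7 8 8]
Step 2: demand=2,sold=2 ship[1->2]=4 ship[0->1]=5 prod=5 -> inv=[7 9 10]
Step 3: demand=2,sold=2 ship[1->2]=4 ship[0->1]=5 prod=5 -> inv=[7 10 12]
Step 4: demand=2,sold=2 ship[1->2]=4 ship[0->1]=5 prod=5 -> inv=[7 11 14]
Step 5: demand=2,sold=2 ship[1->2]=4 ship[0->1]=5 prod=5 -> inv=[7 12 16]
Step 6: demand=2,sold=2 ship[1->2]=4 ship[0->1]=5 prod=5 -> inv=[7 13 18]
Step 7: demand=2,sold=2 ship[1->2]=4 ship[0->1]=5 prod=5 -> inv=[7 14 20]
Step 8: demand=2,sold=2 ship[1->2]=4 ship[0->1]=5 prod=5 -> inv=[7 15 22]

7 15 22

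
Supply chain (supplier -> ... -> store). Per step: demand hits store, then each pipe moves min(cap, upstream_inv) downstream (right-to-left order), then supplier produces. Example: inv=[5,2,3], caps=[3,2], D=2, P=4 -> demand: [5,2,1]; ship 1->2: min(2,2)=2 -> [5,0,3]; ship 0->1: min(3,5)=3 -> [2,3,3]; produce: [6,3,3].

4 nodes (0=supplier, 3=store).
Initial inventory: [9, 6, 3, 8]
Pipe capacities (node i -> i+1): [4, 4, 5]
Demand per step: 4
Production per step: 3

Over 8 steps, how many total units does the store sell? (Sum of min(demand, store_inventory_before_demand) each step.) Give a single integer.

Step 1: sold=4 (running total=4) -> [8 6 4 7]
Step 2: sold=4 (running total=8) -> [7 6 4 7]
Step 3: sold=4 (running total=12) -> [6 6 4 7]
Step 4: sold=4 (running total=16) -> [5 6 4 7]
Step 5: sold=4 (running total=20) -> [4 6 4 7]
Step 6: sold=4 (running total=24) -> [3 6 4 7]
Step 7: sold=4 (running total=28) -> [3 5 4 7]
Step 8: sold=4 (running total=32) -> [3 4 4 7]

Answer: 32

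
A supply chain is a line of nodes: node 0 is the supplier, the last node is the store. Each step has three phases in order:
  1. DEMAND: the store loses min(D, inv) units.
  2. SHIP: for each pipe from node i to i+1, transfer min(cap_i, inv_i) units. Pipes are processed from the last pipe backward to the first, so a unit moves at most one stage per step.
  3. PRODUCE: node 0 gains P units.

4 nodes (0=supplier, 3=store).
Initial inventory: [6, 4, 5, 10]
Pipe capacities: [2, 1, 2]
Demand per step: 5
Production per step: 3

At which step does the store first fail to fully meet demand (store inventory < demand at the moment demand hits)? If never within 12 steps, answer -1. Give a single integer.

Step 1: demand=5,sold=5 ship[2->3]=2 ship[1->2]=1 ship[0->1]=2 prod=3 -> [7 5 4 7]
Step 2: demand=5,sold=5 ship[2->3]=2 ship[1->2]=1 ship[0->1]=2 prod=3 -> [8 6 3 4]
Step 3: demand=5,sold=4 ship[2->3]=2 ship[1->2]=1 ship[0->1]=2 prod=3 -> [9 7 2 2]
Step 4: demand=5,sold=2 ship[2->3]=2 ship[1->2]=1 ship[0->1]=2 prod=3 -> [10 8 1 2]
Step 5: demand=5,sold=2 ship[2->3]=1 ship[1->2]=1 ship[0->1]=2 prod=3 -> [11 9 1 1]
Step 6: demand=5,sold=1 ship[2->3]=1 ship[1->2]=1 ship[0->1]=2 prod=3 -> [12 10 1 1]
Step 7: demand=5,sold=1 ship[2->3]=1 ship[1->2]=1 ship[0->1]=2 prod=3 -> [13 11 1 1]
Step 8: demand=5,sold=1 ship[2->3]=1 ship[1->2]=1 ship[0->1]=2 prod=3 -> [14 12 1 1]
Step 9: demand=5,sold=1 ship[2->3]=1 ship[1->2]=1 ship[0->1]=2 prod=3 -> [15 13 1 1]
Step 10: demand=5,sold=1 ship[2->3]=1 ship[1->2]=1 ship[0->1]=2 prod=3 -> [16 14 1 1]
Step 11: demand=5,sold=1 ship[2->3]=1 ship[1->2]=1 ship[0->1]=2 prod=3 -> [17 15 1 1]
Step 12: demand=5,sold=1 ship[2->3]=1 ship[1->2]=1 ship[0->1]=2 prod=3 -> [18 16 1 1]
First stockout at step 3

3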